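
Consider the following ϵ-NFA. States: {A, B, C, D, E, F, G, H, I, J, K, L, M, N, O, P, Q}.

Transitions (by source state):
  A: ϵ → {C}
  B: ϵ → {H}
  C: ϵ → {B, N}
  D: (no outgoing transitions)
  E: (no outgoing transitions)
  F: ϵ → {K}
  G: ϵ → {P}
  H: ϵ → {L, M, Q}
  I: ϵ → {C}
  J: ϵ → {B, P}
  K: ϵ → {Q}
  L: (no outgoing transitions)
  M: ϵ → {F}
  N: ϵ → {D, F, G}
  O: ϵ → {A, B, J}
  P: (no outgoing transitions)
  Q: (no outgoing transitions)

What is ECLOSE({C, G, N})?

Start with {C, G, N}.
From C via ϵ: add B.
From G via ϵ: add P.
From N via ϵ: add D, F.
From B via ϵ: add H.
From F via ϵ: add K.
From H via ϵ: add L, M, Q.
No new states can be added; the closed set is {B, C, D, F, G, H, K, L, M, N, P, Q}.

{B, C, D, F, G, H, K, L, M, N, P, Q}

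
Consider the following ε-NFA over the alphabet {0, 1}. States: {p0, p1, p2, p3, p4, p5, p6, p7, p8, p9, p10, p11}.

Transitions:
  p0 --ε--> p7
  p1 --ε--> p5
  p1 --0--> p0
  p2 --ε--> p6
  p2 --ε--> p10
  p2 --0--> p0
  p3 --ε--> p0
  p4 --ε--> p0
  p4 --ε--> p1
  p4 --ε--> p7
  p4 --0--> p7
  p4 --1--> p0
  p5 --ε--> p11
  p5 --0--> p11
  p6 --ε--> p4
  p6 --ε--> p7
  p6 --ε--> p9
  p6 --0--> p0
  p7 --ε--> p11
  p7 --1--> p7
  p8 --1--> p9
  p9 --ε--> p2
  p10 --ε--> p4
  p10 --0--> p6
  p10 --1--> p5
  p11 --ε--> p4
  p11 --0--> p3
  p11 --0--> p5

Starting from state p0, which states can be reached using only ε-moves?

Start with {p0}.
From p0 via ε: add p7.
From p7 via ε: add p11.
From p11 via ε: add p4.
From p4 via ε: add p1.
From p1 via ε: add p5.
No new states can be added; the closed set is {p0, p1, p4, p5, p7, p11}.

{p0, p1, p4, p5, p7, p11}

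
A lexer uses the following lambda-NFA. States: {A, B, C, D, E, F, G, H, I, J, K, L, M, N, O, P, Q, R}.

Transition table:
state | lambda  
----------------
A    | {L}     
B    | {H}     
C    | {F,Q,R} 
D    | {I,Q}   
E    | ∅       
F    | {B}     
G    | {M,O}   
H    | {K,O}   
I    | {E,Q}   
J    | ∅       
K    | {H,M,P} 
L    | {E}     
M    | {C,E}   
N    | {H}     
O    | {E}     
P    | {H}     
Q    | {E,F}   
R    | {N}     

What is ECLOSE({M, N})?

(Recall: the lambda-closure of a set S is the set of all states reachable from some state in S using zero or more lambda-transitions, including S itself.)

Start with {M, N}.
From M via lambda: add C, E.
From N via lambda: add H.
From C via lambda: add F, Q, R.
From H via lambda: add K, O.
From F via lambda: add B.
From K via lambda: add P.
No new states can be added; the closed set is {B, C, E, F, H, K, M, N, O, P, Q, R}.

{B, C, E, F, H, K, M, N, O, P, Q, R}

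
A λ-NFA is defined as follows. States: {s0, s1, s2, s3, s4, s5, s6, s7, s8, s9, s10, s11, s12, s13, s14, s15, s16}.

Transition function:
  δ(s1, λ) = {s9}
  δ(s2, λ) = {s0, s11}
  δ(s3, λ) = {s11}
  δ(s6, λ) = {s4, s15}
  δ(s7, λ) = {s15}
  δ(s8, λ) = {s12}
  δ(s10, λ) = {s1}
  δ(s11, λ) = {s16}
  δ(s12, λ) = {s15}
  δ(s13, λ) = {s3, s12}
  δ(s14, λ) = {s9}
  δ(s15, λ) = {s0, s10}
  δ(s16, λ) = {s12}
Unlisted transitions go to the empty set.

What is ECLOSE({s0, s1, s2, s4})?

Start with {s0, s1, s2, s4}.
From s1 via λ: add s9.
From s2 via λ: add s11.
From s11 via λ: add s16.
From s16 via λ: add s12.
From s12 via λ: add s15.
From s15 via λ: add s10.
No new states can be added; the closed set is {s0, s1, s2, s4, s9, s10, s11, s12, s15, s16}.

{s0, s1, s2, s4, s9, s10, s11, s12, s15, s16}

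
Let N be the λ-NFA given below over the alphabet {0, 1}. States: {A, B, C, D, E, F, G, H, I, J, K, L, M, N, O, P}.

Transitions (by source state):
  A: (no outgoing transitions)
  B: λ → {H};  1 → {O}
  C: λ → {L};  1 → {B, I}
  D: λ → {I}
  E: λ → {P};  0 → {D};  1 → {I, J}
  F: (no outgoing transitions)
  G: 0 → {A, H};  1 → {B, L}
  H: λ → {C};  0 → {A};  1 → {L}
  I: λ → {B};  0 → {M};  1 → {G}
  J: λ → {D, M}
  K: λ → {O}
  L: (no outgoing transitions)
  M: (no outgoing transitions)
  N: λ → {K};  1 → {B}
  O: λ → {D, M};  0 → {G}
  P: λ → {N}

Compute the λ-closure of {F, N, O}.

Start with {F, N, O}.
From N via λ: add K.
From O via λ: add D, M.
From D via λ: add I.
From I via λ: add B.
From B via λ: add H.
From H via λ: add C.
From C via λ: add L.
No new states can be added; the closed set is {B, C, D, F, H, I, K, L, M, N, O}.

{B, C, D, F, H, I, K, L, M, N, O}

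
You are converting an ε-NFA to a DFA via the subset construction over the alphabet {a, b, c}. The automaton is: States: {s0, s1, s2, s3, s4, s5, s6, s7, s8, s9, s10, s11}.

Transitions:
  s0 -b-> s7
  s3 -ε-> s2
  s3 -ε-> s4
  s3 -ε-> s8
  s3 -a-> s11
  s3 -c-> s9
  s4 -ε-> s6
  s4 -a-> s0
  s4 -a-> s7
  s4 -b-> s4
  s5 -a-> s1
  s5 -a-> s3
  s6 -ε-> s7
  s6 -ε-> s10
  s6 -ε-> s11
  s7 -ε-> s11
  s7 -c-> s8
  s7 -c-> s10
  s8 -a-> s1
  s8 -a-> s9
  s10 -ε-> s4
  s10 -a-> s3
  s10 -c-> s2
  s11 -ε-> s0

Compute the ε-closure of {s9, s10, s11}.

{s0, s4, s6, s7, s9, s10, s11}

Start with {s9, s10, s11}.
From s10 via ε: add s4.
From s11 via ε: add s0.
From s4 via ε: add s6.
From s6 via ε: add s7.
No new states can be added; the closed set is {s0, s4, s6, s7, s9, s10, s11}.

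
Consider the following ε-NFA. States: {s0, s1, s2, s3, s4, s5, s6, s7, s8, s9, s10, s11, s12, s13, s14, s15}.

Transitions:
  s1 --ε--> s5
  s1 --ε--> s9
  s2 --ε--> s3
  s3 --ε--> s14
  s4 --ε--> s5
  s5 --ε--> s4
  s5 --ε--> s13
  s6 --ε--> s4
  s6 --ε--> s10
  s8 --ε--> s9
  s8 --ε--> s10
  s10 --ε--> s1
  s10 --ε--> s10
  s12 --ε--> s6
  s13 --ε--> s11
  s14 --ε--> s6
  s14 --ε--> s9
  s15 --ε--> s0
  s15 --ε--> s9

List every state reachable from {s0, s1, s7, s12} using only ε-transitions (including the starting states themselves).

{s0, s1, s4, s5, s6, s7, s9, s10, s11, s12, s13}

Start with {s0, s1, s7, s12}.
From s1 via ε: add s5, s9.
From s12 via ε: add s6.
From s5 via ε: add s4, s13.
From s6 via ε: add s10.
From s13 via ε: add s11.
No new states can be added; the closed set is {s0, s1, s4, s5, s6, s7, s9, s10, s11, s12, s13}.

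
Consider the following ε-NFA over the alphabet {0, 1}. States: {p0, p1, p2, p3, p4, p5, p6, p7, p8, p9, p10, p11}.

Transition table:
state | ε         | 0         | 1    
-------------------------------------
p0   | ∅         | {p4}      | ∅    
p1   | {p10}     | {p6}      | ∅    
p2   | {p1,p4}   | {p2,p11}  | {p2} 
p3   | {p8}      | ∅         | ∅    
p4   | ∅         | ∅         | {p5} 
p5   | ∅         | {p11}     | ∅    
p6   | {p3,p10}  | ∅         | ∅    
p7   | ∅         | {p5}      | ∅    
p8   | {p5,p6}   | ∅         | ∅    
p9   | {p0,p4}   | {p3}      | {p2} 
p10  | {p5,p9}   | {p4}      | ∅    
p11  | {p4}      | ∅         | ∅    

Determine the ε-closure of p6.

{p0, p3, p4, p5, p6, p8, p9, p10}

Start with {p6}.
From p6 via ε: add p3, p10.
From p3 via ε: add p8.
From p10 via ε: add p5, p9.
From p9 via ε: add p0, p4.
No new states can be added; the closed set is {p0, p3, p4, p5, p6, p8, p9, p10}.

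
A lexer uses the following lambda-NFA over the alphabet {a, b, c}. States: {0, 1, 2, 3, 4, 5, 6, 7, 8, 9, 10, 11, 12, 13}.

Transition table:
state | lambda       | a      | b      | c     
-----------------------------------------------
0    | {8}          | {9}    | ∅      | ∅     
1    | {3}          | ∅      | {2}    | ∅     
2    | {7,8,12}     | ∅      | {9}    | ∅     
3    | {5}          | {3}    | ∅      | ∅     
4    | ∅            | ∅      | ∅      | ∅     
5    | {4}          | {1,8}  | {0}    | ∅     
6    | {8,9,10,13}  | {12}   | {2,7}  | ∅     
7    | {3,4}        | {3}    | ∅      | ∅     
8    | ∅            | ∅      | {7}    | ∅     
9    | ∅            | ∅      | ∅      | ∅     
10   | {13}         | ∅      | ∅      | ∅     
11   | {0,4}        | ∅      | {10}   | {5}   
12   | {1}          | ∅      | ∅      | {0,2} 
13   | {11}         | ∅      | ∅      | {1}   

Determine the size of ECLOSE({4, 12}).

5

Start with {4, 12}.
From 12 via lambda: add 1.
From 1 via lambda: add 3.
From 3 via lambda: add 5.
lambda-closure = {1, 3, 4, 5, 12}, which has 5 states.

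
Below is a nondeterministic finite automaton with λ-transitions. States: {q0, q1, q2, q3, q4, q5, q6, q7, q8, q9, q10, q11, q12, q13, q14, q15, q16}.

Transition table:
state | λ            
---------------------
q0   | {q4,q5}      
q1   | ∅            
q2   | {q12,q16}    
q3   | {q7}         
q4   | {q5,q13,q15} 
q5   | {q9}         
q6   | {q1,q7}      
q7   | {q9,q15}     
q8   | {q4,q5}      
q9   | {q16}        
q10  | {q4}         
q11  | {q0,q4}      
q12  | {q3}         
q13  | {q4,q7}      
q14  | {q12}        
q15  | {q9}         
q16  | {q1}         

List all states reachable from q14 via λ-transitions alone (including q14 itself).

{q1, q3, q7, q9, q12, q14, q15, q16}

Start with {q14}.
From q14 via λ: add q12.
From q12 via λ: add q3.
From q3 via λ: add q7.
From q7 via λ: add q9, q15.
From q9 via λ: add q16.
From q16 via λ: add q1.
No new states can be added; the closed set is {q1, q3, q7, q9, q12, q14, q15, q16}.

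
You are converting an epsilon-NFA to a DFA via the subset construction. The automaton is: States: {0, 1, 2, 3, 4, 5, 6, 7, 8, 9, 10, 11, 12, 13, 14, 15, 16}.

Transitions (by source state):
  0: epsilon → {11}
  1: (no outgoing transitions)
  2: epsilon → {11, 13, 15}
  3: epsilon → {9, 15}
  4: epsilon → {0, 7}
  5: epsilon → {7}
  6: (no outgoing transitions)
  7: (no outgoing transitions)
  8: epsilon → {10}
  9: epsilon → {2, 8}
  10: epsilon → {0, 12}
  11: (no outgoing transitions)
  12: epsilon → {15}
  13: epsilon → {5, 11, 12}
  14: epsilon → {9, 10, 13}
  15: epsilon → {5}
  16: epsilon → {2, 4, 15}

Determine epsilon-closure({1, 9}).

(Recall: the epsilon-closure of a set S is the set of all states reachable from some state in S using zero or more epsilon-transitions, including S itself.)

Start with {1, 9}.
From 9 via epsilon: add 2, 8.
From 2 via epsilon: add 11, 13, 15.
From 8 via epsilon: add 10.
From 10 via epsilon: add 0, 12.
From 13 via epsilon: add 5.
From 5 via epsilon: add 7.
No new states can be added; the closed set is {0, 1, 2, 5, 7, 8, 9, 10, 11, 12, 13, 15}.

{0, 1, 2, 5, 7, 8, 9, 10, 11, 12, 13, 15}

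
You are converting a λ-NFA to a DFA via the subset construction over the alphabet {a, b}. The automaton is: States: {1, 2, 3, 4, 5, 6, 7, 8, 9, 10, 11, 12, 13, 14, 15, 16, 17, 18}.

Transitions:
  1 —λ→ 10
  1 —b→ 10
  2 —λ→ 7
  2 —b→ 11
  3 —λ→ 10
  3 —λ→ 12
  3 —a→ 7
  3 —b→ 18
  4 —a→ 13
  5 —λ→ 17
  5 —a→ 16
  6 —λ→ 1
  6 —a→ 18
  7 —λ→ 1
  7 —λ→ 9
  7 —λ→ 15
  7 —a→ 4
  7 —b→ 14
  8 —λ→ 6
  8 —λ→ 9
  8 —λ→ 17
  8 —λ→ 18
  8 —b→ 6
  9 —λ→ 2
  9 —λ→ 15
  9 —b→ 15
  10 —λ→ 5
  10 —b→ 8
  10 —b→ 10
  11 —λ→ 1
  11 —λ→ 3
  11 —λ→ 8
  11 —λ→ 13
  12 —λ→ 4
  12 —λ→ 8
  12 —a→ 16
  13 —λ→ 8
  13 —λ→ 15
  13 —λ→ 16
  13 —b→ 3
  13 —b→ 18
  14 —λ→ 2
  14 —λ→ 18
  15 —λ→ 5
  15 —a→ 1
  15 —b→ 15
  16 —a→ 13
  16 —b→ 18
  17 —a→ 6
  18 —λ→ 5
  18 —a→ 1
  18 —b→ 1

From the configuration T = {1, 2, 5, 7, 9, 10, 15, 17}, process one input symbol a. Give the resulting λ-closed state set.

5 on a → {16}.
7 on a → {4}.
15 on a → {1}.
17 on a → {6}.
No a-transition from 1, 2, 9, 10.
Union after reading a: {1, 4, 6, 16}.
Now take the λ-closure:
From 1 via λ: add 10.
From 10 via λ: add 5.
From 5 via λ: add 17.
No new states can be added; the closed set is {1, 4, 5, 6, 10, 16, 17}.

{1, 4, 5, 6, 10, 16, 17}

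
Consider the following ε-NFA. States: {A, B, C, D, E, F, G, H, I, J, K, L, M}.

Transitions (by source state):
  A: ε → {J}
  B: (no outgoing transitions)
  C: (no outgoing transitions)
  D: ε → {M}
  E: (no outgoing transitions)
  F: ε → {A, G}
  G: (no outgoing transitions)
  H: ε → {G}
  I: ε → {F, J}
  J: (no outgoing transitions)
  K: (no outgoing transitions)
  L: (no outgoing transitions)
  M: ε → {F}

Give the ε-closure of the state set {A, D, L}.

{A, D, F, G, J, L, M}

Start with {A, D, L}.
From A via ε: add J.
From D via ε: add M.
From M via ε: add F.
From F via ε: add G.
No new states can be added; the closed set is {A, D, F, G, J, L, M}.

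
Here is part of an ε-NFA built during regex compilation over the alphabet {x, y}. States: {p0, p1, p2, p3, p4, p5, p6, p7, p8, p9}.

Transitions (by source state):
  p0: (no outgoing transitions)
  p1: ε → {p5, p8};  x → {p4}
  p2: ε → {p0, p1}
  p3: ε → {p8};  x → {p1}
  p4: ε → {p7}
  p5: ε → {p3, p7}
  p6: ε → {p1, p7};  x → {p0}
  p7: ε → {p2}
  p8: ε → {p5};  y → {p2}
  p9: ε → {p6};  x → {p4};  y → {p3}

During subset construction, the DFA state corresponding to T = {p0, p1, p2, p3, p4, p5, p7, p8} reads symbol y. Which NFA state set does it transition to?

p8 on y → {p2}.
No y-transition from p0, p1, p2, p3, p4, p5, p7.
Union after reading y: {p2}.
Now take the ε-closure:
From p2 via ε: add p0, p1.
From p1 via ε: add p5, p8.
From p5 via ε: add p3, p7.
No new states can be added; the closed set is {p0, p1, p2, p3, p5, p7, p8}.

{p0, p1, p2, p3, p5, p7, p8}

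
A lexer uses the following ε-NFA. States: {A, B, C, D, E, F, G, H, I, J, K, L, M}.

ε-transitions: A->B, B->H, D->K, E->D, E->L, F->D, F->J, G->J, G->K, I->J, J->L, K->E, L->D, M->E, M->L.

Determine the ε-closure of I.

{D, E, I, J, K, L}

Start with {I}.
From I via ε: add J.
From J via ε: add L.
From L via ε: add D.
From D via ε: add K.
From K via ε: add E.
No new states can be added; the closed set is {D, E, I, J, K, L}.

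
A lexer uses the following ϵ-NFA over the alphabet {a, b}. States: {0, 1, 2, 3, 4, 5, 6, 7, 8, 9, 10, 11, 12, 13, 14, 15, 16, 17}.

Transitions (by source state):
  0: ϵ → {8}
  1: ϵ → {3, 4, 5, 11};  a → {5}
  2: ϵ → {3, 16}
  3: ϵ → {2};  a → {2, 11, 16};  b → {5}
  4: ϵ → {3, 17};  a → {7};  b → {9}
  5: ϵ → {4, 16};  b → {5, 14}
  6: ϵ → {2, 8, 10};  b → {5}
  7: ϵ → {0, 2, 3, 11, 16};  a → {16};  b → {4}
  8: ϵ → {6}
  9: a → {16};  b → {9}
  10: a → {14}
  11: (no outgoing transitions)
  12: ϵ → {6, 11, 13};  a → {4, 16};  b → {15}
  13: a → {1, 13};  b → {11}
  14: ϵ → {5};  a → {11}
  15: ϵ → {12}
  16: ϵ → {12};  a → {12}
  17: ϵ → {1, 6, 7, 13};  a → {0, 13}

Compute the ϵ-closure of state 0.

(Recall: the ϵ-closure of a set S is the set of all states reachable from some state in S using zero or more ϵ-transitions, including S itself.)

{0, 2, 3, 6, 8, 10, 11, 12, 13, 16}

Start with {0}.
From 0 via ϵ: add 8.
From 8 via ϵ: add 6.
From 6 via ϵ: add 2, 10.
From 2 via ϵ: add 3, 16.
From 16 via ϵ: add 12.
From 12 via ϵ: add 11, 13.
No new states can be added; the closed set is {0, 2, 3, 6, 8, 10, 11, 12, 13, 16}.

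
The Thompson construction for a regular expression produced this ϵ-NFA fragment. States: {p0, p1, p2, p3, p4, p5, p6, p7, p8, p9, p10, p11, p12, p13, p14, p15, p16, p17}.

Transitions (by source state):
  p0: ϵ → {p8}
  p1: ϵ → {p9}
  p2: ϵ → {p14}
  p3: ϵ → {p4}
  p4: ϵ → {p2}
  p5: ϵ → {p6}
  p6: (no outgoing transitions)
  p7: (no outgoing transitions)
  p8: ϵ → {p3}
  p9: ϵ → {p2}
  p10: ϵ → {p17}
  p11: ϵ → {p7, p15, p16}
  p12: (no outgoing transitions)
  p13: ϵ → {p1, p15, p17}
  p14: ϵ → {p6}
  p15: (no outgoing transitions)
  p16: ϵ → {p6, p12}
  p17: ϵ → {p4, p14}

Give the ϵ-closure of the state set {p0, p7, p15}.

Start with {p0, p7, p15}.
From p0 via ϵ: add p8.
From p8 via ϵ: add p3.
From p3 via ϵ: add p4.
From p4 via ϵ: add p2.
From p2 via ϵ: add p14.
From p14 via ϵ: add p6.
No new states can be added; the closed set is {p0, p2, p3, p4, p6, p7, p8, p14, p15}.

{p0, p2, p3, p4, p6, p7, p8, p14, p15}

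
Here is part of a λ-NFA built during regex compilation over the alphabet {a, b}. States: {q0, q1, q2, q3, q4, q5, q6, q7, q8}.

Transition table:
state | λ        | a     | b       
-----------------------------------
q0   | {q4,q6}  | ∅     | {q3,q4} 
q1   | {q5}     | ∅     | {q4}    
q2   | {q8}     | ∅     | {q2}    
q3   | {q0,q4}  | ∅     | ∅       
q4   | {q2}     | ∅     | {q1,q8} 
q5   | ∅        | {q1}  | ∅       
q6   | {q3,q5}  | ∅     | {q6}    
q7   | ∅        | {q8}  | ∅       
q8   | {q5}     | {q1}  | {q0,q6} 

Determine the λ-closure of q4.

{q2, q4, q5, q8}

Start with {q4}.
From q4 via λ: add q2.
From q2 via λ: add q8.
From q8 via λ: add q5.
No new states can be added; the closed set is {q2, q4, q5, q8}.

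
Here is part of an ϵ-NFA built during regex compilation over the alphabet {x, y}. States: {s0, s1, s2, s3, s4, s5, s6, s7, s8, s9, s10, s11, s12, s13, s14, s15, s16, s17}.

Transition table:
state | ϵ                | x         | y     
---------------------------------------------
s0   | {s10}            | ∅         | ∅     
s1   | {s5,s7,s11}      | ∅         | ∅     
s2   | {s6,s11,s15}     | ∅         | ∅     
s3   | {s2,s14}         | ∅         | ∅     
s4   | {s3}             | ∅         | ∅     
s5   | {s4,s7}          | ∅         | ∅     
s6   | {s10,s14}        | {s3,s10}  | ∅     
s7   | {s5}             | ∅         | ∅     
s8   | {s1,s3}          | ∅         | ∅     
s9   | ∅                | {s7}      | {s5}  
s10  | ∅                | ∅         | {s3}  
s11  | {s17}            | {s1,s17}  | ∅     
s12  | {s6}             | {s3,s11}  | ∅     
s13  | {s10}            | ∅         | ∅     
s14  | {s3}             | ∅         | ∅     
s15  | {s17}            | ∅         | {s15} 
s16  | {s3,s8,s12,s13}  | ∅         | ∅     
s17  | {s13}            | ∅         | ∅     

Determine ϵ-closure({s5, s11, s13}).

Start with {s5, s11, s13}.
From s5 via ϵ: add s4, s7.
From s11 via ϵ: add s17.
From s13 via ϵ: add s10.
From s4 via ϵ: add s3.
From s3 via ϵ: add s2, s14.
From s2 via ϵ: add s6, s15.
No new states can be added; the closed set is {s2, s3, s4, s5, s6, s7, s10, s11, s13, s14, s15, s17}.

{s2, s3, s4, s5, s6, s7, s10, s11, s13, s14, s15, s17}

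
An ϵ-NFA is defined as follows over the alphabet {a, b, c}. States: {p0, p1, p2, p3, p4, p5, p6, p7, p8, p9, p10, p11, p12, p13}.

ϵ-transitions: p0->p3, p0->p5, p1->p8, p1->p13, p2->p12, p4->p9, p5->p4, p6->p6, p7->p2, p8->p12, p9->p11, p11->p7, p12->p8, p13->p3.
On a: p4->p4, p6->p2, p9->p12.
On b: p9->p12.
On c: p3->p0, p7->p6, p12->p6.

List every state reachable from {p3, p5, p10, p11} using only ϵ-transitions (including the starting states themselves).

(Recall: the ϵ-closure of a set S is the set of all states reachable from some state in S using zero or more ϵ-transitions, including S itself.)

Start with {p3, p5, p10, p11}.
From p5 via ϵ: add p4.
From p11 via ϵ: add p7.
From p4 via ϵ: add p9.
From p7 via ϵ: add p2.
From p2 via ϵ: add p12.
From p12 via ϵ: add p8.
No new states can be added; the closed set is {p2, p3, p4, p5, p7, p8, p9, p10, p11, p12}.

{p2, p3, p4, p5, p7, p8, p9, p10, p11, p12}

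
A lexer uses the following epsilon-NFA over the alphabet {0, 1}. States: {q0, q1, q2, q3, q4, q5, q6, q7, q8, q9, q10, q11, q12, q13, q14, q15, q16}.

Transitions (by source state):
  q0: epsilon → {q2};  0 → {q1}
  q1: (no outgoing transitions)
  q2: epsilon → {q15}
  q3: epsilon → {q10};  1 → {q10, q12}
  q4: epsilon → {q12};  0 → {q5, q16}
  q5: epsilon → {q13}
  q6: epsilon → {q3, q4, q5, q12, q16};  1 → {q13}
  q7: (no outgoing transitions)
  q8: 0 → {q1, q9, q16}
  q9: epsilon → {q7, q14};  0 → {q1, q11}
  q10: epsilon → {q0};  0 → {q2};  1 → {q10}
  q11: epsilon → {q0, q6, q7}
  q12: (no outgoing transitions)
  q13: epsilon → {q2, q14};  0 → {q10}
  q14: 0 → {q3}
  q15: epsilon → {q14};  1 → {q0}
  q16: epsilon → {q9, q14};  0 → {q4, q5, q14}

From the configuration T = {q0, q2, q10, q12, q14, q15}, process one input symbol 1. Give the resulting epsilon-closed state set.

{q0, q2, q10, q14, q15}

q10 on 1 → {q10}.
q15 on 1 → {q0}.
No 1-transition from q0, q2, q12, q14.
Union after reading 1: {q0, q10}.
Now take the epsilon-closure:
From q0 via epsilon: add q2.
From q2 via epsilon: add q15.
From q15 via epsilon: add q14.
No new states can be added; the closed set is {q0, q2, q10, q14, q15}.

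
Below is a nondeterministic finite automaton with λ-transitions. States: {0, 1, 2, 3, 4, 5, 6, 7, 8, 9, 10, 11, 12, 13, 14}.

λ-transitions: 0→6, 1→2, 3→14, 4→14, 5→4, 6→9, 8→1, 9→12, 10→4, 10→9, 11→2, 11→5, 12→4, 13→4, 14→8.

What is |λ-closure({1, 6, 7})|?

Start with {1, 6, 7}.
From 1 via λ: add 2.
From 6 via λ: add 9.
From 9 via λ: add 12.
From 12 via λ: add 4.
From 4 via λ: add 14.
From 14 via λ: add 8.
λ-closure = {1, 2, 4, 6, 7, 8, 9, 12, 14}, which has 9 states.

9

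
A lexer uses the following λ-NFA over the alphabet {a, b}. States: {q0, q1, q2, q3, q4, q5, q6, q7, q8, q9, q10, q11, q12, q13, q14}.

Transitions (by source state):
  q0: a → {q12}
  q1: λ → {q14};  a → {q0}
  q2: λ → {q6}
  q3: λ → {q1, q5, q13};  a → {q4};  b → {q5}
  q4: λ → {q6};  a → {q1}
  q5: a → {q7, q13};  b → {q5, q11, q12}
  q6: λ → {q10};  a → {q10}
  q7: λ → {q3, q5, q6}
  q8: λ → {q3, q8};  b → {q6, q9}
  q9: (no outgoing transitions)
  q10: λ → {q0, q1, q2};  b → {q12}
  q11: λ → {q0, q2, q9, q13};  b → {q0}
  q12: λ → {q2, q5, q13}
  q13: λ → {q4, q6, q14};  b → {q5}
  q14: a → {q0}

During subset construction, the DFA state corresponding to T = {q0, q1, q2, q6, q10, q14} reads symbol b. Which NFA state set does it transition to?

{q0, q1, q2, q4, q5, q6, q10, q12, q13, q14}

q10 on b → {q12}.
No b-transition from q0, q1, q2, q6, q14.
Union after reading b: {q12}.
Now take the λ-closure:
From q12 via λ: add q2, q5, q13.
From q2 via λ: add q6.
From q13 via λ: add q4, q14.
From q6 via λ: add q10.
From q10 via λ: add q0, q1.
No new states can be added; the closed set is {q0, q1, q2, q4, q5, q6, q10, q12, q13, q14}.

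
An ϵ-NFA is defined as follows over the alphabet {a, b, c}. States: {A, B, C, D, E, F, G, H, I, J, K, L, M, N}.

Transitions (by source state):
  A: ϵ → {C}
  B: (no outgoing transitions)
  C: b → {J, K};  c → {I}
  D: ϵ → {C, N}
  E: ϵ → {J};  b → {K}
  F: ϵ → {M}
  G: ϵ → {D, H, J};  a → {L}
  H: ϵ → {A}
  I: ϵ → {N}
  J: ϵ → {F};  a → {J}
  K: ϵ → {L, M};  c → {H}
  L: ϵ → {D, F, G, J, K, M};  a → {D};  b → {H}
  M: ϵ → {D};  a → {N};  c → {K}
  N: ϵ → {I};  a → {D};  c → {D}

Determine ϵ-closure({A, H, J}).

{A, C, D, F, H, I, J, M, N}

Start with {A, H, J}.
From A via ϵ: add C.
From J via ϵ: add F.
From F via ϵ: add M.
From M via ϵ: add D.
From D via ϵ: add N.
From N via ϵ: add I.
No new states can be added; the closed set is {A, C, D, F, H, I, J, M, N}.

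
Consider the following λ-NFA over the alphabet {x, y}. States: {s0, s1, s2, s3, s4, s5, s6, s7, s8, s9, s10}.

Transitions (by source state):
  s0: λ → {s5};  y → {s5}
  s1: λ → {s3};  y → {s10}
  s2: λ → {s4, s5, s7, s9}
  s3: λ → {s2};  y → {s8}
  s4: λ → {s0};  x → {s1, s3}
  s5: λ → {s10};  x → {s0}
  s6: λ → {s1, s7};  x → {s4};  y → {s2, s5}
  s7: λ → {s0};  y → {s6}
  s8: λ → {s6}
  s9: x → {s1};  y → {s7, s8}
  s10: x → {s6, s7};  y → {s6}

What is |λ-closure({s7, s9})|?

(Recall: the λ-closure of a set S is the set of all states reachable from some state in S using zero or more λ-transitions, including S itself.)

Start with {s7, s9}.
From s7 via λ: add s0.
From s0 via λ: add s5.
From s5 via λ: add s10.
λ-closure = {s0, s5, s7, s9, s10}, which has 5 states.

5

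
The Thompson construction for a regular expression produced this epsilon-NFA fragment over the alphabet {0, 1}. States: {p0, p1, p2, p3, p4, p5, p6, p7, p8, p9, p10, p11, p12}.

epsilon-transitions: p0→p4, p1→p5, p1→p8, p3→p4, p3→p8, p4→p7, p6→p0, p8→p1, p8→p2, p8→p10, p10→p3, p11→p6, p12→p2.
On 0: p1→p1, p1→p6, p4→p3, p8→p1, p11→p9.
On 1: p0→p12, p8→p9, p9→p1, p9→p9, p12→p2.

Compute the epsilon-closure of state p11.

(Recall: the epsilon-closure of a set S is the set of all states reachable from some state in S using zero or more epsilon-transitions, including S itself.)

{p0, p4, p6, p7, p11}

Start with {p11}.
From p11 via epsilon: add p6.
From p6 via epsilon: add p0.
From p0 via epsilon: add p4.
From p4 via epsilon: add p7.
No new states can be added; the closed set is {p0, p4, p6, p7, p11}.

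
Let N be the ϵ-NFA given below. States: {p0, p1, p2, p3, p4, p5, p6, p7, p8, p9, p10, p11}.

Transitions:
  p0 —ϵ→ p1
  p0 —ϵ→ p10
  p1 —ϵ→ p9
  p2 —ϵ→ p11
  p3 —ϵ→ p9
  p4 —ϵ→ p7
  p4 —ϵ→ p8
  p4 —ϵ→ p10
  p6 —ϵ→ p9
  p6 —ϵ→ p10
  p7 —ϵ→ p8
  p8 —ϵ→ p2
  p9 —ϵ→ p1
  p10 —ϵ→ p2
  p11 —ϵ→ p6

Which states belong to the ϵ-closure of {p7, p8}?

Start with {p7, p8}.
From p8 via ϵ: add p2.
From p2 via ϵ: add p11.
From p11 via ϵ: add p6.
From p6 via ϵ: add p9, p10.
From p9 via ϵ: add p1.
No new states can be added; the closed set is {p1, p2, p6, p7, p8, p9, p10, p11}.

{p1, p2, p6, p7, p8, p9, p10, p11}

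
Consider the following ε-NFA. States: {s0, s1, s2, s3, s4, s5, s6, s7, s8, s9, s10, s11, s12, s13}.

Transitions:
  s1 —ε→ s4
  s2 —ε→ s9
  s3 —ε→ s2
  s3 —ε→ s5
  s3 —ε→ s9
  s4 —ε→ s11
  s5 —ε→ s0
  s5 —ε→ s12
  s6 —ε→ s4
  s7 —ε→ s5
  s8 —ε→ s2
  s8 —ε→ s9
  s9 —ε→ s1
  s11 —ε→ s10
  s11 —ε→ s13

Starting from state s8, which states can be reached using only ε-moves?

{s1, s2, s4, s8, s9, s10, s11, s13}

Start with {s8}.
From s8 via ε: add s2, s9.
From s9 via ε: add s1.
From s1 via ε: add s4.
From s4 via ε: add s11.
From s11 via ε: add s10, s13.
No new states can be added; the closed set is {s1, s2, s4, s8, s9, s10, s11, s13}.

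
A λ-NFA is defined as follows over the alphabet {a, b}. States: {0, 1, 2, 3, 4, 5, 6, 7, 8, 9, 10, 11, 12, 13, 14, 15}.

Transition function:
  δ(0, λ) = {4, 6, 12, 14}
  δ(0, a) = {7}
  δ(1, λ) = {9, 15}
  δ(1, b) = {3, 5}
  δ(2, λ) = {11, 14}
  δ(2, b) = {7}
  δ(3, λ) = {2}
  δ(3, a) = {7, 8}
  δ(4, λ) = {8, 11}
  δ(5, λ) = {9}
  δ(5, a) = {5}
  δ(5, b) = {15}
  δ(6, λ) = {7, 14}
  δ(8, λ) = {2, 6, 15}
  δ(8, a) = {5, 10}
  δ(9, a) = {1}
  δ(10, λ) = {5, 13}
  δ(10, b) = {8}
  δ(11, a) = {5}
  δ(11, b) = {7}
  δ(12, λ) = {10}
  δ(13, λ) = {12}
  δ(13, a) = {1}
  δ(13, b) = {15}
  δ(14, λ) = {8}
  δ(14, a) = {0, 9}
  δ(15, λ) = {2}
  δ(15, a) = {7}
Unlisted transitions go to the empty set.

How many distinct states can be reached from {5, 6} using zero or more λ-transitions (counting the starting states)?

9

Start with {5, 6}.
From 5 via λ: add 9.
From 6 via λ: add 7, 14.
From 14 via λ: add 8.
From 8 via λ: add 2, 15.
From 2 via λ: add 11.
λ-closure = {2, 5, 6, 7, 8, 9, 11, 14, 15}, which has 9 states.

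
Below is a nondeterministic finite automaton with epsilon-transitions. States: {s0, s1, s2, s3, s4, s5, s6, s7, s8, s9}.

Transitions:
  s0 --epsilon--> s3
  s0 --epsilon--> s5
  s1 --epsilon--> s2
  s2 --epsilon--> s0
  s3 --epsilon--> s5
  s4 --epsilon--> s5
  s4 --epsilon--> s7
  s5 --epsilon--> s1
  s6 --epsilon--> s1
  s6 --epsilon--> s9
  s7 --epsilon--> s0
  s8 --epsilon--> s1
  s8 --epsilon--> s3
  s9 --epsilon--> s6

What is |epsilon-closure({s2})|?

Start with {s2}.
From s2 via epsilon: add s0.
From s0 via epsilon: add s3, s5.
From s5 via epsilon: add s1.
epsilon-closure = {s0, s1, s2, s3, s5}, which has 5 states.

5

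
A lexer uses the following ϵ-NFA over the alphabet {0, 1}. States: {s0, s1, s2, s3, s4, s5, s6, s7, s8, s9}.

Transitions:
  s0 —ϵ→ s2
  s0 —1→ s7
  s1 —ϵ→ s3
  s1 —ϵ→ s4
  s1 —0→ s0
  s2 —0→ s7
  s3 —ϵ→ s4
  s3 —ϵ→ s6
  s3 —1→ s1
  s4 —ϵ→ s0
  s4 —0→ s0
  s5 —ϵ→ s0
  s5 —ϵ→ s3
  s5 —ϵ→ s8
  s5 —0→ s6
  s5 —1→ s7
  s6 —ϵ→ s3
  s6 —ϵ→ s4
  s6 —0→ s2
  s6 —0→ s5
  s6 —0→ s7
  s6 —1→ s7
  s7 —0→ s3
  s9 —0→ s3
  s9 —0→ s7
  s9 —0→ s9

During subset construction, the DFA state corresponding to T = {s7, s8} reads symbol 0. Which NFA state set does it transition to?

s7 on 0 → {s3}.
No 0-transition from s8.
Union after reading 0: {s3}.
Now take the ϵ-closure:
From s3 via ϵ: add s4, s6.
From s4 via ϵ: add s0.
From s0 via ϵ: add s2.
No new states can be added; the closed set is {s0, s2, s3, s4, s6}.

{s0, s2, s3, s4, s6}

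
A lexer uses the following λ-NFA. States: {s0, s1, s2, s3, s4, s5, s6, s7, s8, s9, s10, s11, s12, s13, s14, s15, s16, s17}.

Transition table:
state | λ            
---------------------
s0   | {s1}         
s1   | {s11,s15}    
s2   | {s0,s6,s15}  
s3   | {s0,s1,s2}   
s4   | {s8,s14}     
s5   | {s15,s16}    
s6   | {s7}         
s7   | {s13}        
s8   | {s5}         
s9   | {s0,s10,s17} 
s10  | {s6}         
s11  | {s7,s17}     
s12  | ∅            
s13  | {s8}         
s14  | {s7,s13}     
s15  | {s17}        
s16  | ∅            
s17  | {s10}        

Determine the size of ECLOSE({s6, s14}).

10

Start with {s6, s14}.
From s6 via λ: add s7.
From s14 via λ: add s13.
From s13 via λ: add s8.
From s8 via λ: add s5.
From s5 via λ: add s15, s16.
From s15 via λ: add s17.
From s17 via λ: add s10.
λ-closure = {s5, s6, s7, s8, s10, s13, s14, s15, s16, s17}, which has 10 states.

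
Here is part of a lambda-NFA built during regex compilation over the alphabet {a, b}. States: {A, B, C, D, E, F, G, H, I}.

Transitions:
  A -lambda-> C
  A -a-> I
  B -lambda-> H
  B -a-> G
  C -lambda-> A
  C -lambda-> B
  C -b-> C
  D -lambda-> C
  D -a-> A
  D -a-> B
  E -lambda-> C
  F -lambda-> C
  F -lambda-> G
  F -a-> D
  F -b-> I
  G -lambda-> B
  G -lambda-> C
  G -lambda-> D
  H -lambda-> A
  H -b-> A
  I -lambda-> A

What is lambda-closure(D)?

{A, B, C, D, H}

Start with {D}.
From D via lambda: add C.
From C via lambda: add A, B.
From B via lambda: add H.
No new states can be added; the closed set is {A, B, C, D, H}.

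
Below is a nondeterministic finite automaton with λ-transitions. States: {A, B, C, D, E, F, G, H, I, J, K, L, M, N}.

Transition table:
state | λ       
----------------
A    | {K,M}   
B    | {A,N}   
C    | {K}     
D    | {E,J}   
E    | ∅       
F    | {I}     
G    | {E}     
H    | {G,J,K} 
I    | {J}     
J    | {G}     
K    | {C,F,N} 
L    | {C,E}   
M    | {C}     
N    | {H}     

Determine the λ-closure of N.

{C, E, F, G, H, I, J, K, N}

Start with {N}.
From N via λ: add H.
From H via λ: add G, J, K.
From G via λ: add E.
From K via λ: add C, F.
From F via λ: add I.
No new states can be added; the closed set is {C, E, F, G, H, I, J, K, N}.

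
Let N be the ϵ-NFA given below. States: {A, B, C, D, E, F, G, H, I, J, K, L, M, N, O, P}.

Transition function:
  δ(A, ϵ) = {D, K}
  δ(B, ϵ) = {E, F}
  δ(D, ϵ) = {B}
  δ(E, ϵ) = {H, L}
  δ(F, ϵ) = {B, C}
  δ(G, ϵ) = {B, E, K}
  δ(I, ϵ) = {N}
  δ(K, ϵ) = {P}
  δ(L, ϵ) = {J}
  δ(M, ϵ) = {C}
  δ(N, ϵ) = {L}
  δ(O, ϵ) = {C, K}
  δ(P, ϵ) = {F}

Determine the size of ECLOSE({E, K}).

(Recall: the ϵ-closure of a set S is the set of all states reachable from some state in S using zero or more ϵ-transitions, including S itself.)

9

Start with {E, K}.
From E via ϵ: add H, L.
From K via ϵ: add P.
From L via ϵ: add J.
From P via ϵ: add F.
From F via ϵ: add B, C.
ϵ-closure = {B, C, E, F, H, J, K, L, P}, which has 9 states.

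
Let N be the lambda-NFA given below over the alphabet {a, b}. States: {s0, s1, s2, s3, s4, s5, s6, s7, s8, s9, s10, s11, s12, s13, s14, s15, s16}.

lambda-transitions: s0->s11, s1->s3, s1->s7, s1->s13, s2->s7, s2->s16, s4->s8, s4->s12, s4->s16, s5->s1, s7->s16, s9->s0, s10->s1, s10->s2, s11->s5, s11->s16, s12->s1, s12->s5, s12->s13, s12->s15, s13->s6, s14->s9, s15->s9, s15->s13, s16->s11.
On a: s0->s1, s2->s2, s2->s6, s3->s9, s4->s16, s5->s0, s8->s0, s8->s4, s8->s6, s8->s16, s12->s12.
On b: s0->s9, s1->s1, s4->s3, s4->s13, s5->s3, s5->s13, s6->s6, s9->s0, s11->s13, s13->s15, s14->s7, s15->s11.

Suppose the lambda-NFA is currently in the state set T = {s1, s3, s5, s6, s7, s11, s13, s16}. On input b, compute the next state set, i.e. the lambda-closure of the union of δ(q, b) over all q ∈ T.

s1 on b → {s1}.
s5 on b → {s3, s13}.
s6 on b → {s6}.
s11 on b → {s13}.
s13 on b → {s15}.
No b-transition from s3, s7, s16.
Union after reading b: {s1, s3, s6, s13, s15}.
Now take the lambda-closure:
From s1 via lambda: add s7.
From s15 via lambda: add s9.
From s7 via lambda: add s16.
From s9 via lambda: add s0.
From s0 via lambda: add s11.
From s11 via lambda: add s5.
No new states can be added; the closed set is {s0, s1, s3, s5, s6, s7, s9, s11, s13, s15, s16}.

{s0, s1, s3, s5, s6, s7, s9, s11, s13, s15, s16}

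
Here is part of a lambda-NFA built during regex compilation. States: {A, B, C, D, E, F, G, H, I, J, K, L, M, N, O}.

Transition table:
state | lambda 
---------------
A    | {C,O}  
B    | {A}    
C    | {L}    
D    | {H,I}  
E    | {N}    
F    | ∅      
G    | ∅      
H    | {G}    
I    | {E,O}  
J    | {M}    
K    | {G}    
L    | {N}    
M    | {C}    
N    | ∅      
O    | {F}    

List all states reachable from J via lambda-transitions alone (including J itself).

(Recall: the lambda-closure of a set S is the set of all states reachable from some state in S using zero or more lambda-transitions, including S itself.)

{C, J, L, M, N}

Start with {J}.
From J via lambda: add M.
From M via lambda: add C.
From C via lambda: add L.
From L via lambda: add N.
No new states can be added; the closed set is {C, J, L, M, N}.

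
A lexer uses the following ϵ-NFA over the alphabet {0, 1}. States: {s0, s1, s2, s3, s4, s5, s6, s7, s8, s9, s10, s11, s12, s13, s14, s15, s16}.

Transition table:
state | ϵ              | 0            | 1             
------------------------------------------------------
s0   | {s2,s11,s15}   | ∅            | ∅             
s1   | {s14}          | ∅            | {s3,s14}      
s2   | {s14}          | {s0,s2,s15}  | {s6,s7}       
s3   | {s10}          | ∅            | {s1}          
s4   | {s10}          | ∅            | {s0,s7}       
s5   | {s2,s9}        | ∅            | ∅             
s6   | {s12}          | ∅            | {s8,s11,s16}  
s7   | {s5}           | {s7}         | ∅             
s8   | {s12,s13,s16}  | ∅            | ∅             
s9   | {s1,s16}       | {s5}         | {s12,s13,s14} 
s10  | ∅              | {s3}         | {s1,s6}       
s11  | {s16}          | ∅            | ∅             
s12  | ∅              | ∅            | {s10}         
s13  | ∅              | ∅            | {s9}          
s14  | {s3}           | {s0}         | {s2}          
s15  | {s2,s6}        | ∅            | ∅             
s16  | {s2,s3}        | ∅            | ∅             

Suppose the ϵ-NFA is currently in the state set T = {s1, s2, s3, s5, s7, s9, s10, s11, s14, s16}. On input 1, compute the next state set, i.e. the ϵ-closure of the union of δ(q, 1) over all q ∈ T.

{s1, s2, s3, s5, s6, s7, s9, s10, s12, s13, s14, s16}

s1 on 1 → {s3, s14}.
s2 on 1 → {s6, s7}.
s3 on 1 → {s1}.
s9 on 1 → {s12, s13, s14}.
s10 on 1 → {s1, s6}.
s14 on 1 → {s2}.
No 1-transition from s5, s7, s11, s16.
Union after reading 1: {s1, s2, s3, s6, s7, s12, s13, s14}.
Now take the ϵ-closure:
From s3 via ϵ: add s10.
From s7 via ϵ: add s5.
From s5 via ϵ: add s9.
From s9 via ϵ: add s16.
No new states can be added; the closed set is {s1, s2, s3, s5, s6, s7, s9, s10, s12, s13, s14, s16}.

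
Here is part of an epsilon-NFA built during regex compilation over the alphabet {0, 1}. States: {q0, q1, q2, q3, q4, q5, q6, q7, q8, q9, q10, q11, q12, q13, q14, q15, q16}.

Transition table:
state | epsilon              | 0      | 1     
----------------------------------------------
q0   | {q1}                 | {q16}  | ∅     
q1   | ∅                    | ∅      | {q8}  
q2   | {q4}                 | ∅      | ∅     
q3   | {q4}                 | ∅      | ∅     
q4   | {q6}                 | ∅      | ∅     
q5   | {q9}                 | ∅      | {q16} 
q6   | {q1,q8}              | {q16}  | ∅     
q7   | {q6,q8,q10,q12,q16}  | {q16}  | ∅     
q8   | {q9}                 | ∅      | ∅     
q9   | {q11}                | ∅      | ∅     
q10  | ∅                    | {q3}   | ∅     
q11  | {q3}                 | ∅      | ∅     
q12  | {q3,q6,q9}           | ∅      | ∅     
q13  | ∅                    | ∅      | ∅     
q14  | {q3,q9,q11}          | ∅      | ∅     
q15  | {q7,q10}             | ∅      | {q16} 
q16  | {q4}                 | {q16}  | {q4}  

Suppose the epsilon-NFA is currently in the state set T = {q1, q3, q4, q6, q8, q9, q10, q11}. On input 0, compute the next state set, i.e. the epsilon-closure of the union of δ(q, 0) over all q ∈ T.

{q1, q3, q4, q6, q8, q9, q11, q16}

q6 on 0 → {q16}.
q10 on 0 → {q3}.
No 0-transition from q1, q3, q4, q8, q9, q11.
Union after reading 0: {q3, q16}.
Now take the epsilon-closure:
From q3 via epsilon: add q4.
From q4 via epsilon: add q6.
From q6 via epsilon: add q1, q8.
From q8 via epsilon: add q9.
From q9 via epsilon: add q11.
No new states can be added; the closed set is {q1, q3, q4, q6, q8, q9, q11, q16}.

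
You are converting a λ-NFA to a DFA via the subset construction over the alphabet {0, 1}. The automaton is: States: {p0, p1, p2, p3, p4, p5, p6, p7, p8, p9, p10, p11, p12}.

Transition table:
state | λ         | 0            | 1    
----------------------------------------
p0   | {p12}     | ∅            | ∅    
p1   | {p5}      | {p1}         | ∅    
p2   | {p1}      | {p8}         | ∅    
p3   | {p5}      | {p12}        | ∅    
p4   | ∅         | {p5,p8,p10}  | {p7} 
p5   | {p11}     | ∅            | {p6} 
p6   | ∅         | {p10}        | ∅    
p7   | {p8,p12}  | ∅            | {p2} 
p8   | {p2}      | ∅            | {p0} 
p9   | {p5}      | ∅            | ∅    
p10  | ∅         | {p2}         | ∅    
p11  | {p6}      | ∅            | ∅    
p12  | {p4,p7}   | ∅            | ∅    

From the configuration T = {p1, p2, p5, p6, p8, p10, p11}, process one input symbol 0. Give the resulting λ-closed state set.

{p1, p2, p5, p6, p8, p10, p11}

p1 on 0 → {p1}.
p2 on 0 → {p8}.
p6 on 0 → {p10}.
p10 on 0 → {p2}.
No 0-transition from p5, p8, p11.
Union after reading 0: {p1, p2, p8, p10}.
Now take the λ-closure:
From p1 via λ: add p5.
From p5 via λ: add p11.
From p11 via λ: add p6.
No new states can be added; the closed set is {p1, p2, p5, p6, p8, p10, p11}.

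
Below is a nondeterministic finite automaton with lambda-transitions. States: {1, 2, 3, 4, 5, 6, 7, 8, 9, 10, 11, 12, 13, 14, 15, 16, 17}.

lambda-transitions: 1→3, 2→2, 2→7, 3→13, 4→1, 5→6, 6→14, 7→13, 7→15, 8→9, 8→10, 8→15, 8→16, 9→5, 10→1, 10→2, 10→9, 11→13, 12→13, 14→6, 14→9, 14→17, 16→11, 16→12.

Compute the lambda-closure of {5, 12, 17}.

Start with {5, 12, 17}.
From 5 via lambda: add 6.
From 12 via lambda: add 13.
From 6 via lambda: add 14.
From 14 via lambda: add 9.
No new states can be added; the closed set is {5, 6, 9, 12, 13, 14, 17}.

{5, 6, 9, 12, 13, 14, 17}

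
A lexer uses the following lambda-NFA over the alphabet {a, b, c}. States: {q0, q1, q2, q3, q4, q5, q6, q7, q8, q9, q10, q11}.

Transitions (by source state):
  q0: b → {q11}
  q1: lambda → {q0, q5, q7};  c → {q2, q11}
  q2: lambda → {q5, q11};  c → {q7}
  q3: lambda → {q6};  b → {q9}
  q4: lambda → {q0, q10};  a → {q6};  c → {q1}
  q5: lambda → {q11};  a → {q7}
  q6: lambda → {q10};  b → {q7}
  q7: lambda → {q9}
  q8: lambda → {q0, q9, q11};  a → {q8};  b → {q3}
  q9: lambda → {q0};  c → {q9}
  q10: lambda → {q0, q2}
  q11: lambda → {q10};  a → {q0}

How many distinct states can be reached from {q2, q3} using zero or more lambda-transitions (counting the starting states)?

7

Start with {q2, q3}.
From q2 via lambda: add q5, q11.
From q3 via lambda: add q6.
From q6 via lambda: add q10.
From q10 via lambda: add q0.
lambda-closure = {q0, q2, q3, q5, q6, q10, q11}, which has 7 states.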